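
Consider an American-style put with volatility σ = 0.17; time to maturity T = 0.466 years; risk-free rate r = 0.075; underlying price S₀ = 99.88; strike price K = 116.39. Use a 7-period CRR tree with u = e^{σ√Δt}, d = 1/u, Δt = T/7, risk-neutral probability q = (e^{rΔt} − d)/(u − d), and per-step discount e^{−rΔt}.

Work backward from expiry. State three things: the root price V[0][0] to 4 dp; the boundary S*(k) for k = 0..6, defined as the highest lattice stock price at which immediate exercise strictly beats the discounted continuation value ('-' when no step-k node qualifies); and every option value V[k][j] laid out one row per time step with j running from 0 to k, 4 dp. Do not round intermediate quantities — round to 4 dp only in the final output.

price = 16.5100
boundary = 99.8800 104.3585 99.8800 104.3585 99.8800 104.3585 109.0378
tree:
16.5100
20.7963 12.0315
24.8986 16.5100 7.8953
28.8249 20.7963 12.0315 4.5294
32.5827 24.8986 16.5100 7.5670 2.0459
36.1793 28.8249 20.7963 12.0315 3.9252 0.5025
39.6215 32.5827 24.8986 16.5100 7.3522 1.1125 0.0000
42.9159 36.1793 28.8249 20.7963 12.0315 2.4631 0.0000 0.0000

Δt=0.06657  u=1.04484  d=0.95709  q=0.54608  discount=0.99502
step 7 (expiry): payoffs max(K−S,0) = 42.9159 36.1793 28.8249 20.7963 12.0315 2.4631 0.0000 0.0000
step 6: (k=6,j=0): S=76.7685, (K−S)⁺=39.6215, hold=39.0418 ⇒ V=39.6215 exercise | (k=6,j=1): S=83.8073, (K−S)⁺=32.5827, hold=32.0031 ⇒ V=32.5827 exercise | (k=6,j=2): S=91.4914, (K−S)⁺=24.8986, hold=24.3190 ⇒ V=24.8986 exercise | (k=6,j=3): S=99.8800, (K−S)⁺=16.5100, hold=15.9303 ⇒ V=16.5100 exercise | (k=6,j=4): S=109.0378, (K−S)⁺=7.3522, hold=6.7726 ⇒ V=7.3522 exercise | (k=6,j=5): S=119.0352, (K−S)⁺=0.0000, hold=1.1125 ⇒ V=1.1125 continue | (k=6,j=6): S=129.9493, (K−S)⁺=0.0000, hold=0.0000 ⇒ V=0.0000 continue  boundary S*=109.0378
step 5: (k=5,j=0): S=80.2107, (K−S)⁺=36.1793, hold=35.5996 ⇒ V=36.1793 exercise | (k=5,j=1): S=87.5651, (K−S)⁺=28.8249, hold=28.2453 ⇒ V=28.8249 exercise | (k=5,j=2): S=95.5937, (K−S)⁺=20.7963, hold=20.2166 ⇒ V=20.7963 exercise | (k=5,j=3): S=104.3585, (K−S)⁺=12.0315, hold=11.4518 ⇒ V=12.0315 exercise | (k=5,j=4): S=113.9269, (K−S)⁺=2.4631, hold=3.9252 ⇒ V=3.9252 continue | (k=5,j=5): S=124.3726, (K−S)⁺=0.0000, hold=0.5025 ⇒ V=0.5025 continue  boundary S*=104.3585
step 4: (k=4,j=0): S=83.8073, (K−S)⁺=32.5827, hold=32.0031 ⇒ V=32.5827 exercise | (k=4,j=1): S=91.4914, (K−S)⁺=24.8986, hold=24.3190 ⇒ V=24.8986 exercise | (k=4,j=2): S=99.8800, (K−S)⁺=16.5100, hold=15.9303 ⇒ V=16.5100 exercise | (k=4,j=3): S=109.0378, (K−S)⁺=7.3522, hold=7.5670 ⇒ V=7.5670 continue | (k=4,j=4): S=119.0352, (K−S)⁺=0.0000, hold=2.0459 ⇒ V=2.0459 continue  boundary S*=99.8800
step 3: (k=3,j=0): S=87.5651, (K−S)⁺=28.8249, hold=28.2453 ⇒ V=28.8249 exercise | (k=3,j=1): S=95.5937, (K−S)⁺=20.7963, hold=20.2166 ⇒ V=20.7963 exercise | (k=3,j=2): S=104.3585, (K−S)⁺=12.0315, hold=11.5685 ⇒ V=12.0315 exercise | (k=3,j=3): S=113.9269, (K−S)⁺=2.4631, hold=4.5294 ⇒ V=4.5294 continue  boundary S*=104.3585
step 2: (k=2,j=0): S=91.4914, (K−S)⁺=24.8986, hold=24.3190 ⇒ V=24.8986 exercise | (k=2,j=1): S=99.8800, (K−S)⁺=16.5100, hold=15.9303 ⇒ V=16.5100 exercise | (k=2,j=2): S=109.0378, (K−S)⁺=7.3522, hold=7.8953 ⇒ V=7.8953 continue  boundary S*=99.8800
step 1: (k=1,j=0): S=95.5937, (K−S)⁺=20.7963, hold=20.2166 ⇒ V=20.7963 exercise | (k=1,j=1): S=104.3585, (K−S)⁺=12.0315, hold=11.7469 ⇒ V=12.0315 exercise  boundary S*=104.3585
step 0: (k=0,j=0): S=99.8800, (K−S)⁺=16.5100, hold=15.9303 ⇒ V=16.5100 exercise  boundary S*=99.8800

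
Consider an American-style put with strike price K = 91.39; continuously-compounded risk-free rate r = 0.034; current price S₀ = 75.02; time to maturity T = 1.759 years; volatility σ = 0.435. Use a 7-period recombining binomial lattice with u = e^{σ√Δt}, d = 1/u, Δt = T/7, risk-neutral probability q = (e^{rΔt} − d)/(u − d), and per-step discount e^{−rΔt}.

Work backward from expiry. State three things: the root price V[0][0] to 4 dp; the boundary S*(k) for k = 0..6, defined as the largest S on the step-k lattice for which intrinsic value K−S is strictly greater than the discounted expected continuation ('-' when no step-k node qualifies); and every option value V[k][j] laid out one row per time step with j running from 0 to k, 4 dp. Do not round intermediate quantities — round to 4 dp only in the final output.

price = 25.0510
boundary = - - 48.5036 39.0007 48.5036 60.3220 48.5036
tree:
25.0510
33.3816 15.9368
42.8864 23.0713 8.0295
52.3893 32.1966 13.0072 2.4557
60.0304 42.8864 20.5022 4.6314 0.0000
66.1744 52.3893 31.0680 8.7346 0.0000 0.0000
71.1147 60.0304 42.8864 16.4732 0.0000 0.0000 0.0000
75.0871 66.1744 52.3893 31.0680 0.0000 0.0000 0.0000 0.0000

Δt=0.25129  u=1.24366  d=0.80408  q=0.46522  discount=0.99149
step 7 (expiry): payoffs max(K−S,0) = 75.0871 66.1744 52.3893 31.0680 0.0000 0.0000 0.0000 0.0000
step 6: (k=6,j=0): S=20.2753, (K−S)⁺=71.1147, hold=70.3372 ⇒ V=71.1147 exercise | (k=6,j=1): S=31.3596, (K−S)⁺=60.0304, hold=59.2529 ⇒ V=60.0304 exercise | (k=6,j=2): S=48.5036, (K−S)⁺=42.8864, hold=42.1089 ⇒ V=42.8864 exercise | (k=6,j=3): S=75.0200, (K−S)⁺=16.3700, hold=16.4732 ⇒ V=16.4732 continue | (k=6,j=4): S=116.0327, (K−S)⁺=0.0000, hold=0.0000 ⇒ V=0.0000 continue | (k=6,j=5): S=179.4666, (K−S)⁺=0.0000, hold=0.0000 ⇒ V=0.0000 continue | (k=6,j=6): S=277.5792, (K−S)⁺=0.0000, hold=0.0000 ⇒ V=0.0000 continue  boundary S*=48.5036
step 5: (k=5,j=0): S=25.2156, (K−S)⁺=66.1744, hold=65.3969 ⇒ V=66.1744 exercise | (k=5,j=1): S=39.0007, (K−S)⁺=52.3893, hold=51.6118 ⇒ V=52.3893 exercise | (k=5,j=2): S=60.3220, (K−S)⁺=31.0680, hold=30.3382 ⇒ V=31.0680 exercise | (k=5,j=3): S=93.2994, (K−S)⁺=0.0000, hold=8.7346 ⇒ V=8.7346 continue | (k=5,j=4): S=144.3052, (K−S)⁺=0.0000, hold=0.0000 ⇒ V=0.0000 continue | (k=5,j=5): S=223.1954, (K−S)⁺=0.0000, hold=0.0000 ⇒ V=0.0000 continue  boundary S*=60.3220
step 4: (k=4,j=0): S=31.3596, (K−S)⁺=60.0304, hold=59.2529 ⇒ V=60.0304 exercise | (k=4,j=1): S=48.5036, (K−S)⁺=42.8864, hold=42.1089 ⇒ V=42.8864 exercise | (k=4,j=2): S=75.0200, (K−S)⁺=16.3700, hold=20.5022 ⇒ V=20.5022 continue | (k=4,j=3): S=116.0327, (K−S)⁺=0.0000, hold=4.6314 ⇒ V=4.6314 continue | (k=4,j=4): S=179.4666, (K−S)⁺=0.0000, hold=0.0000 ⇒ V=0.0000 continue  boundary S*=48.5036
step 3: (k=3,j=0): S=39.0007, (K−S)⁺=52.3893, hold=51.6118 ⇒ V=52.3893 exercise | (k=3,j=1): S=60.3220, (K−S)⁺=31.0680, hold=32.1966 ⇒ V=32.1966 continue | (k=3,j=2): S=93.2994, (K−S)⁺=0.0000, hold=13.0072 ⇒ V=13.0072 continue | (k=3,j=3): S=144.3052, (K−S)⁺=0.0000, hold=2.4557 ⇒ V=2.4557 continue  boundary S*=39.0007
step 2: (k=2,j=0): S=48.5036, (K−S)⁺=42.8864, hold=42.6295 ⇒ V=42.8864 exercise | (k=2,j=1): S=75.0200, (K−S)⁺=16.3700, hold=23.0713 ⇒ V=23.0713 continue | (k=2,j=2): S=116.0327, (K−S)⁺=0.0000, hold=8.0295 ⇒ V=8.0295 continue  boundary S*=48.5036
step 1: (k=1,j=0): S=60.3220, (K−S)⁺=31.0680, hold=33.3816 ⇒ V=33.3816 continue | (k=1,j=1): S=93.2994, (K−S)⁺=0.0000, hold=15.9368 ⇒ V=15.9368 continue  boundary S*=-
step 0: (k=0,j=0): S=75.0200, (K−S)⁺=16.3700, hold=25.0510 ⇒ V=25.0510 continue  boundary S*=-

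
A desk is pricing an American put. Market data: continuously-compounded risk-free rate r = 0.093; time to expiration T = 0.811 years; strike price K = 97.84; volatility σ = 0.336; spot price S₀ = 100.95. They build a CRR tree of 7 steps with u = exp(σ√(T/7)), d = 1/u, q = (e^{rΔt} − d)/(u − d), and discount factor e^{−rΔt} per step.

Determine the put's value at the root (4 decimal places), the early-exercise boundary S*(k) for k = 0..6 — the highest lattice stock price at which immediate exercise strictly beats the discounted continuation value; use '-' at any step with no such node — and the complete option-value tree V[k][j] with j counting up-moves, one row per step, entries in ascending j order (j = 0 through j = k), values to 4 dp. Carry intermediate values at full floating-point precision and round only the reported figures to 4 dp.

price = 8.0675
boundary = - - - 71.6307 63.8897 71.6307 80.3098
tree:
8.0675
12.3609 4.2522
18.3382 7.0726 1.7239
26.2093 11.4176 3.1885 0.4009
33.9503 17.7404 5.7891 0.8420 0.0000
40.8549 26.2093 10.2526 1.7683 0.0000 0.0000
47.0132 33.9503 17.5302 3.7137 0.0000 0.0000 0.0000
52.5060 40.8549 26.2093 7.7996 0.0000 0.0000 0.0000 0.0000

params: Δt=0.11586 u=1.12116 d=0.89193 q=0.51870 e^(-rΔt)=0.98928
t_7 payoffs: 52.5060 40.8549 26.2093 7.7996 0.0000 0.0000 0.0000 0.0000
t_6: node(6,0) S=50.8268 payoff=47.0132 vs cont=45.9647 → 47.0132 [stop]  node(6,1) S=63.8897 payoff=33.9503 vs cont=32.9018 → 33.9503 [stop]  node(6,2) S=80.3098 payoff=17.5302 vs cont=16.4817 → 17.5302 [stop]  node(6,3) S=100.9500 payoff=0.0000 vs cont=3.7137 → 3.7137 [wait]  node(6,4) S=126.8949 payoff=0.0000 vs cont=0.0000 → 0.0000 [wait]  node(6,5) S=159.5079 payoff=0.0000 vs cont=0.0000 → 0.0000 [wait]  node(6,6) S=200.5026 payoff=0.0000 vs cont=0.0000 → 0.0000 [wait]  ⇒ S*(6)=80.3098
t_5: node(5,0) S=56.9851 payoff=40.8549 vs cont=39.8063 → 40.8549 [stop]  node(5,1) S=71.6307 payoff=26.2093 vs cont=25.1607 → 26.2093 [stop]  node(5,2) S=90.0404 payoff=7.7996 vs cont=10.2526 → 10.2526 [wait]  node(5,3) S=113.1815 payoff=0.0000 vs cont=1.7683 → 1.7683 [wait]  node(5,4) S=142.2700 payoff=0.0000 vs cont=0.0000 → 0.0000 [wait]  node(5,5) S=178.8344 payoff=0.0000 vs cont=0.0000 → 0.0000 [wait]  ⇒ S*(5)=71.6307
t_4: node(4,0) S=63.8897 payoff=33.9503 vs cont=32.9018 → 33.9503 [stop]  node(4,1) S=80.3098 payoff=17.5302 vs cont=17.7404 → 17.7404 [wait]  node(4,2) S=100.9500 payoff=0.0000 vs cont=5.7891 → 5.7891 [wait]  node(4,3) S=126.8949 payoff=0.0000 vs cont=0.8420 → 0.8420 [wait]  node(4,4) S=159.5079 payoff=0.0000 vs cont=0.0000 → 0.0000 [wait]  ⇒ S*(4)=63.8897
t_3: node(3,0) S=71.6307 payoff=26.2093 vs cont=25.2686 → 26.2093 [stop]  node(3,1) S=90.0404 payoff=7.7996 vs cont=11.4176 → 11.4176 [wait]  node(3,2) S=113.1815 payoff=0.0000 vs cont=3.1885 → 3.1885 [wait]  node(3,3) S=142.2700 payoff=0.0000 vs cont=0.4009 → 0.4009 [wait]  ⇒ S*(3)=71.6307
t_2: node(2,0) S=80.3098 payoff=17.5302 vs cont=18.3382 → 18.3382 [wait]  node(2,1) S=100.9500 payoff=0.0000 vs cont=7.0726 → 7.0726 [wait]  node(2,2) S=126.8949 payoff=0.0000 vs cont=1.7239 → 1.7239 [wait]  ⇒ S*(2)=-
t_1: node(1,0) S=90.0404 payoff=7.7996 vs cont=12.3609 → 12.3609 [wait]  node(1,1) S=113.1815 payoff=0.0000 vs cont=4.2522 → 4.2522 [wait]  ⇒ S*(1)=-
t_0: node(0,0) S=100.9500 payoff=0.0000 vs cont=8.0675 → 8.0675 [wait]  ⇒ S*(0)=-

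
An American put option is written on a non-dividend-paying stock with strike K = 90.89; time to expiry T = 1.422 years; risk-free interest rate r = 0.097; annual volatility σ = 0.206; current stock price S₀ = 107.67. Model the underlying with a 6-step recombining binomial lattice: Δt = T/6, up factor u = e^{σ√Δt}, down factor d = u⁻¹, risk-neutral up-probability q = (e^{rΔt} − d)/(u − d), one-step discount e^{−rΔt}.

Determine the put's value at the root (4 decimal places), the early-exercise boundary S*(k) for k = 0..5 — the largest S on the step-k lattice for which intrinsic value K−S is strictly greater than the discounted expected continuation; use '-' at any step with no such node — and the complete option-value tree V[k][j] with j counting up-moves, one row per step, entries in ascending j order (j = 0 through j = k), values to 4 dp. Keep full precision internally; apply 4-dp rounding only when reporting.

price = 1.4268
boundary = - - - 79.6954 72.0908 79.6954
tree:
1.4268
2.9156 0.4514
5.8090 1.0254 0.0714
11.1946 2.3061 0.1784 0.0000
18.7992 5.1215 0.4460 0.0000 0.0000
25.6782 11.1946 1.1151 0.0000 0.0000 0.0000
31.9009 18.7992 2.7877 0.0000 0.0000 0.0000 0.0000

params: Δt=0.23700 u=1.10549 d=0.90458 q=0.59070 e^(-rΔt)=0.97727
t_6 payoffs: 31.9009 18.7992 2.7877 0.0000 0.0000 0.0000 0.0000
t_5: node(5,0) S=65.2118 payoff=25.6782 vs cont=23.6126 → 25.6782 [stop]  node(5,1) S=79.6954 payoff=11.1946 vs cont=9.1289 → 11.1946 [stop]  node(5,2) S=97.3960 payoff=0.0000 vs cont=1.1151 → 1.1151 [wait]  node(5,3) S=119.0278 payoff=0.0000 vs cont=0.0000 → 0.0000 [wait]  node(5,4) S=145.4642 payoff=0.0000 vs cont=0.0000 → 0.0000 [wait]  node(5,5) S=177.7721 payoff=0.0000 vs cont=0.0000 → 0.0000 [wait]  ⇒ S*(5)=79.6954
t_4: node(4,0) S=72.0908 payoff=18.7992 vs cont=16.7336 → 18.7992 [stop]  node(4,1) S=88.1023 payoff=2.7877 vs cont=5.1215 → 5.1215 [wait]  node(4,2) S=107.6700 payoff=0.0000 vs cont=0.4460 → 0.4460 [wait]  node(4,3) S=131.5837 payoff=0.0000 vs cont=0.0000 → 0.0000 [wait]  node(4,4) S=160.8088 payoff=0.0000 vs cont=0.0000 → 0.0000 [wait]  ⇒ S*(4)=72.0908
t_3: node(3,0) S=79.6954 payoff=11.1946 vs cont=10.4762 → 11.1946 [stop]  node(3,1) S=97.3960 payoff=0.0000 vs cont=2.3061 → 2.3061 [wait]  node(3,2) S=119.0278 payoff=0.0000 vs cont=0.1784 → 0.1784 [wait]  node(3,3) S=145.4642 payoff=0.0000 vs cont=0.0000 → 0.0000 [wait]  ⇒ S*(3)=79.6954
t_2: node(2,0) S=88.1023 payoff=2.7877 vs cont=5.8090 → 5.8090 [wait]  node(2,1) S=107.6700 payoff=0.0000 vs cont=1.0254 → 1.0254 [wait]  node(2,2) S=131.5837 payoff=0.0000 vs cont=0.0714 → 0.0714 [wait]  ⇒ S*(2)=-
t_1: node(1,0) S=97.3960 payoff=0.0000 vs cont=2.9156 → 2.9156 [wait]  node(1,1) S=119.0278 payoff=0.0000 vs cont=0.4514 → 0.4514 [wait]  ⇒ S*(1)=-
t_0: node(0,0) S=107.6700 payoff=0.0000 vs cont=1.4268 → 1.4268 [wait]  ⇒ S*(0)=-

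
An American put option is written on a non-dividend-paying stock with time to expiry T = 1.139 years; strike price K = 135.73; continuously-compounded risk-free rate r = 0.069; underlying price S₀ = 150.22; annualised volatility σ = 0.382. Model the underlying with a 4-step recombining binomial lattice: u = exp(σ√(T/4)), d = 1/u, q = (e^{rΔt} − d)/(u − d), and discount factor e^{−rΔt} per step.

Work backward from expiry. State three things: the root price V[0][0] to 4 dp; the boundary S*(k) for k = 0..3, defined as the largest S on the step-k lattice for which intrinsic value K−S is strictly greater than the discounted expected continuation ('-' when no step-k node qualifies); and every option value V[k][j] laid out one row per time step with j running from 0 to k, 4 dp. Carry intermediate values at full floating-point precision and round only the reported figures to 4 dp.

Δt=0.28475  u=1.22611  d=0.81559  q=0.49755  discount=0.98054
step 4 (expiry): payoffs max(K−S,0) = 69.2614 35.8054 0.0000 0.0000 0.0000
step 3: (k=3,j=0): S=81.4975, (K−S)⁺=54.2325, hold=51.5917 ⇒ V=54.2325 exercise | (k=3,j=1): S=122.5180, (K−S)⁺=13.2120, hold=17.6404 ⇒ V=17.6404 continue | (k=3,j=2): S=184.1855, (K−S)⁺=0.0000, hold=0.0000 ⇒ V=0.0000 continue | (k=3,j=3): S=276.8924, (K−S)⁺=0.0000, hold=0.0000 ⇒ V=0.0000 continue  boundary S*=81.4975
step 2: (k=2,j=0): S=99.9246, (K−S)⁺=35.8054, hold=35.3252 ⇒ V=35.8054 exercise | (k=2,j=1): S=150.2200, (K−S)⁺=0.0000, hold=8.6910 ⇒ V=8.6910 continue | (k=2,j=2): S=225.8309, (K−S)⁺=0.0000, hold=0.0000 ⇒ V=0.0000 continue  boundary S*=99.9246
step 1: (k=1,j=0): S=122.5180, (K−S)⁺=13.2120, hold=21.8805 ⇒ V=21.8805 continue | (k=1,j=1): S=184.1855, (K−S)⁺=0.0000, hold=4.2818 ⇒ V=4.2818 continue  boundary S*=-
step 0: (k=0,j=0): S=150.2200, (K−S)⁺=0.0000, hold=12.8690 ⇒ V=12.8690 continue  boundary S*=-

price = 12.8690
boundary = - - 99.9246 81.4975
tree:
12.8690
21.8805 4.2818
35.8054 8.6910 0.0000
54.2325 17.6404 0.0000 0.0000
69.2614 35.8054 0.0000 0.0000 0.0000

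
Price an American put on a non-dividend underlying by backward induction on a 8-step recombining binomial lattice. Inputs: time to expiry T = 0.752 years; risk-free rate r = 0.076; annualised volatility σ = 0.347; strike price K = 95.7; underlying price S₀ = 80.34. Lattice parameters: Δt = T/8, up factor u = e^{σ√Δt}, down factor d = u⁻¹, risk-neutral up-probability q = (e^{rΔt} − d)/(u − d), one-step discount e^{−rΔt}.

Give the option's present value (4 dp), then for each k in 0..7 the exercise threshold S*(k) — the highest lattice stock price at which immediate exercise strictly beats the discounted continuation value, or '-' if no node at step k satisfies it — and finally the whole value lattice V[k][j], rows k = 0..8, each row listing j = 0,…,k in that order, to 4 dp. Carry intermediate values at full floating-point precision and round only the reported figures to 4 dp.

params: Δt=0.09400 u=1.11225 d=0.89908 q=0.50706 e^(-rΔt)=0.99288
t_8 payoffs: 61.3994 53.2665 43.2052 30.7582 15.3600 0.0000 0.0000 0.0000 0.0000
t_7: node(7,0) S=38.1509 payoff=57.5491 vs cont=56.8678 → 57.5491 [stop]  node(7,1) S=47.1968 payoff=48.5032 vs cont=47.8219 → 48.5032 [stop]  node(7,2) S=58.3876 payoff=37.3124 vs cont=36.6312 → 37.3124 [stop]  node(7,3) S=72.2317 payoff=23.4683 vs cont=22.7870 → 23.4683 [stop]  node(7,4) S=89.3585 payoff=6.3415 vs cont=7.5177 → 7.5177 [wait]  node(7,5) S=110.5461 payoff=0.0000 vs cont=0.0000 → 0.0000 [wait]  node(7,6) S=136.7574 payoff=0.0000 vs cont=0.0000 → 0.0000 [wait]  node(7,7) S=169.1837 payoff=0.0000 vs cont=0.0000 → 0.0000 [wait]  ⇒ S*(7)=72.2317
t_6: node(6,0) S=42.4335 payoff=53.2665 vs cont=52.5852 → 53.2665 [stop]  node(6,1) S=52.4948 payoff=43.2052 vs cont=42.5239 → 43.2052 [stop]  node(6,2) S=64.9418 payoff=30.7582 vs cont=30.0770 → 30.7582 [stop]  node(6,3) S=80.3400 payoff=15.3600 vs cont=15.2709 → 15.3600 [stop]  node(6,4) S=99.3893 payoff=0.0000 vs cont=3.6794 → 3.6794 [wait]  node(6,5) S=122.9552 payoff=0.0000 vs cont=0.0000 → 0.0000 [wait]  node(6,6) S=152.1089 payoff=0.0000 vs cont=0.0000 → 0.0000 [wait]  ⇒ S*(6)=80.3400
t_5: node(5,0) S=47.1968 payoff=48.5032 vs cont=47.8219 → 48.5032 [stop]  node(5,1) S=58.3876 payoff=37.3124 vs cont=36.6312 → 37.3124 [stop]  node(5,2) S=72.2317 payoff=23.4683 vs cont=22.7870 → 23.4683 [stop]  node(5,3) S=89.3585 payoff=6.3415 vs cont=9.3700 → 9.3700 [wait]  node(5,4) S=110.5461 payoff=0.0000 vs cont=1.8008 → 1.8008 [wait]  node(5,5) S=136.7574 payoff=0.0000 vs cont=0.0000 → 0.0000 [wait]  ⇒ S*(5)=72.2317
t_4: node(4,0) S=52.4948 payoff=43.2052 vs cont=42.5239 → 43.2052 [stop]  node(4,1) S=64.9418 payoff=30.7582 vs cont=30.0770 → 30.7582 [stop]  node(4,2) S=80.3400 payoff=15.3600 vs cont=16.2035 → 16.2035 [wait]  node(4,3) S=99.3893 payoff=0.0000 vs cont=5.4926 → 5.4926 [wait]  node(4,4) S=122.9552 payoff=0.0000 vs cont=0.8814 → 0.8814 [wait]  ⇒ S*(4)=64.9418
t_3: node(3,0) S=58.3876 payoff=37.3124 vs cont=36.6312 → 37.3124 [stop]  node(3,1) S=72.2317 payoff=23.4683 vs cont=23.2117 → 23.4683 [stop]  node(3,2) S=89.3585 payoff=6.3415 vs cont=10.6957 → 10.6957 [wait]  node(3,3) S=110.5461 payoff=0.0000 vs cont=3.1320 → 3.1320 [wait]  ⇒ S*(3)=72.2317
t_2: node(2,0) S=64.9418 payoff=30.7582 vs cont=30.0770 → 30.7582 [stop]  node(2,1) S=80.3400 payoff=15.3600 vs cont=16.8709 → 16.8709 [wait]  node(2,2) S=99.3893 payoff=0.0000 vs cont=6.8116 → 6.8116 [wait]  ⇒ S*(2)=64.9418
t_1: node(1,0) S=72.2317 payoff=23.4683 vs cont=23.5477 → 23.5477 [wait]  node(1,1) S=89.3585 payoff=6.3415 vs cont=11.6864 → 11.6864 [wait]  ⇒ S*(1)=-
t_0: node(0,0) S=80.3400 payoff=15.3600 vs cont=17.4085 → 17.4085 [wait]  ⇒ S*(0)=-

price = 17.4085
boundary = - - 64.9418 72.2317 64.9418 72.2317 80.3400 72.2317
tree:
17.4085
23.5477 11.6864
30.7582 16.8709 6.8116
37.3124 23.4683 10.6957 3.1320
43.2052 30.7582 16.2035 5.4926 0.8814
48.5032 37.3124 23.4683 9.3700 1.8008 0.0000
53.2665 43.2052 30.7582 15.3600 3.6794 0.0000 0.0000
57.5491 48.5032 37.3124 23.4683 7.5177 0.0000 0.0000 0.0000
61.3994 53.2665 43.2052 30.7582 15.3600 0.0000 0.0000 0.0000 0.0000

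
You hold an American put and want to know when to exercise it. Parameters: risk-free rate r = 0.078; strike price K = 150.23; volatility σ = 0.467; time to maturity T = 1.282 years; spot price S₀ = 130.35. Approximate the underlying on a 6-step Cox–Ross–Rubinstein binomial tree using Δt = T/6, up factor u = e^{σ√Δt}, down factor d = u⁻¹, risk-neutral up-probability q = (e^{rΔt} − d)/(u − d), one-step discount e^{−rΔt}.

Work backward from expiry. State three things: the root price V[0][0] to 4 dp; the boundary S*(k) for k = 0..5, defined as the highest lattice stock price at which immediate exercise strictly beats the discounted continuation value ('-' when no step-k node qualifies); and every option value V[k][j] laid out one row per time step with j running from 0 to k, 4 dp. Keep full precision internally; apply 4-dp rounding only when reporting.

params: Δt=0.21367 u=1.24094 d=0.80584 q=0.48487 e^(-rΔt)=0.98347
t_6 payoffs: 114.5345 95.2617 65.5830 19.8800 0.0000 0.0000 0.0000
t_5: node(5,0) S=44.2958 payoff=105.9342 vs cont=103.4512 → 105.9342 [stop]  node(5,1) S=68.2122 payoff=82.0178 vs cont=79.5348 → 82.0178 [stop]  node(5,2) S=105.0416 payoff=45.1884 vs cont=42.7054 → 45.1884 [stop]  node(5,3) S=161.7561 payoff=0.0000 vs cont=10.0716 → 10.0716 [wait]  node(5,4) S=249.0921 payoff=0.0000 vs cont=0.0000 → 0.0000 [wait]  node(5,5) S=383.5829 payoff=0.0000 vs cont=0.0000 → 0.0000 [wait]  ⇒ S*(5)=105.0416
t_4: node(4,0) S=54.9683 payoff=95.2617 vs cont=92.7787 → 95.2617 [stop]  node(4,1) S=84.6470 payoff=65.5830 vs cont=63.1000 → 65.5830 [stop]  node(4,2) S=130.3500 payoff=19.8800 vs cont=27.6959 → 27.6959 [wait]  node(4,3) S=200.7291 payoff=0.0000 vs cont=5.1024 → 5.1024 [wait]  node(4,4) S=309.1075 payoff=0.0000 vs cont=0.0000 → 0.0000 [wait]  ⇒ S*(4)=84.6470
t_3: node(3,0) S=68.2122 payoff=82.0178 vs cont=79.5348 → 82.0178 [stop]  node(3,1) S=105.0416 payoff=45.1884 vs cont=46.4325 → 46.4325 [wait]  node(3,2) S=161.7561 payoff=0.0000 vs cont=16.4644 → 16.4644 [wait]  node(3,3) S=249.0921 payoff=0.0000 vs cont=2.5850 → 2.5850 [wait]  ⇒ S*(3)=68.2122
t_2: node(2,0) S=84.6470 payoff=65.5830 vs cont=63.6932 → 65.5830 [stop]  node(2,1) S=130.3500 payoff=19.8800 vs cont=31.3747 → 31.3747 [wait]  node(2,2) S=200.7291 payoff=0.0000 vs cont=9.5738 → 9.5738 [wait]  ⇒ S*(2)=84.6470
t_1: node(1,0) S=105.0416 payoff=45.1884 vs cont=48.1867 → 48.1867 [wait]  node(1,1) S=161.7561 payoff=0.0000 vs cont=20.4603 → 20.4603 [wait]  ⇒ S*(1)=-
t_0: node(0,0) S=130.3500 payoff=19.8800 vs cont=34.1688 → 34.1688 [wait]  ⇒ S*(0)=-

price = 34.1688
boundary = - - 84.6470 68.2122 84.6470 105.0416
tree:
34.1688
48.1867 20.4603
65.5830 31.3747 9.5738
82.0178 46.4325 16.4644 2.5850
95.2617 65.5830 27.6959 5.1024 0.0000
105.9342 82.0178 45.1884 10.0716 0.0000 0.0000
114.5345 95.2617 65.5830 19.8800 0.0000 0.0000 0.0000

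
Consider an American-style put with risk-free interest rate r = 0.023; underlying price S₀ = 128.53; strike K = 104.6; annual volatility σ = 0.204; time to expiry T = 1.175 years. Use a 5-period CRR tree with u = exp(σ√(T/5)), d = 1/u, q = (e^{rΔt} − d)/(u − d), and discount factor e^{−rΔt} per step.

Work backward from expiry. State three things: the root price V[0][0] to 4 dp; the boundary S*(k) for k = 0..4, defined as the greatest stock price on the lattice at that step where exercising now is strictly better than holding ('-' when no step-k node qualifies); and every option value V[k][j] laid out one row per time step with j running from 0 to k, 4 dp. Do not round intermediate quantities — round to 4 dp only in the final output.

price = 2.1669
boundary = - - - - 86.5387
tree:
2.1669
3.8320 0.5428
6.6376 1.0973 0.0000
11.1763 2.2183 0.0000 0.0000
18.0613 4.4845 0.0000 0.0000 0.0000
26.2098 9.0658 0.0000 0.0000 0.0000 0.0000

Δt=0.23500, u=1.10395, d=0.90584, q=0.50265, disc=e^(-rΔt)=0.99461
k=5 terminal: V=max(K-S,0) → 26.2098 9.0658 0.0000 0.0000 0.0000 0.0000
k=4: j=0 S=86.5387 intr=18.0613 cont=17.4975 V=18.0613[EX]; j=1 S=105.4648 intr=0.0000 cont=4.4845 V=4.4845[hold]; j=2 S=128.5300 intr=0.0000 cont=0.0000 V=0.0000[hold]; j=3 S=156.6396 intr=0.0000 cont=0.0000 V=0.0000[hold]; j=4 S=190.8968 intr=0.0000 cont=0.0000 V=0.0000[hold]  S*(4)=86.5387
k=3: j=0 S=95.5342 intr=9.0658 cont=11.1763 V=11.1763[hold]; j=1 S=116.4276 intr=0.0000 cont=2.2183 V=2.2183[hold]; j=2 S=141.8904 intr=0.0000 cont=0.0000 V=0.0000[hold]; j=3 S=172.9220 intr=0.0000 cont=0.0000 V=0.0000[hold]  S*(3)=-
k=2: j=0 S=105.4648 intr=0.0000 cont=6.6376 V=6.6376[hold]; j=1 S=128.5300 intr=0.0000 cont=1.0973 V=1.0973[hold]; j=2 S=156.6396 intr=0.0000 cont=0.0000 V=0.0000[hold]  S*(2)=-
k=1: j=0 S=116.4276 intr=0.0000 cont=3.8320 V=3.8320[hold]; j=1 S=141.8904 intr=0.0000 cont=0.5428 V=0.5428[hold]  S*(1)=-
k=0: j=0 S=128.5300 intr=0.0000 cont=2.1669 V=2.1669[hold]  S*(0)=-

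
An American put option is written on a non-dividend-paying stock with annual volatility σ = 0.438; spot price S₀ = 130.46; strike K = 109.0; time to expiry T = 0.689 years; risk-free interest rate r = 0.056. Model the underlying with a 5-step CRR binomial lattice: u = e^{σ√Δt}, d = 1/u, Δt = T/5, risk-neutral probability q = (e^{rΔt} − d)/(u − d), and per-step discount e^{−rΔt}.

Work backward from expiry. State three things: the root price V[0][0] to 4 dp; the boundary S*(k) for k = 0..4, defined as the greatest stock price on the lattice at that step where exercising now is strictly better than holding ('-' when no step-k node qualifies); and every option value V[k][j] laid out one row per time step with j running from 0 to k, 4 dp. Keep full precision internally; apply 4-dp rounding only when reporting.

price = 6.7743
boundary = - - - 80.1012 68.0811
tree:
6.7743
11.3396 1.9994
18.4657 3.8985 0.0000
28.8988 7.6013 0.0000 0.0000
40.9189 14.8213 0.0000 0.0000 0.0000
51.1353 28.8988 0.0000 0.0000 0.0000 0.0000

params: Δt=0.13780 u=1.17656 d=0.84994 q=0.48316 e^(-rΔt)=0.99231
t_5 payoffs: 51.1353 28.8988 0.0000 0.0000 0.0000 0.0000
t_4: node(4,0) S=68.0811 payoff=40.9189 vs cont=40.0810 → 40.9189 [stop]  node(4,1) S=94.2436 payoff=14.7564 vs cont=14.8213 → 14.8213 [wait]  node(4,2) S=130.4600 payoff=0.0000 vs cont=0.0000 → 0.0000 [wait]  node(4,3) S=180.5938 payoff=0.0000 vs cont=0.0000 → 0.0000 [wait]  node(4,4) S=249.9933 payoff=0.0000 vs cont=0.0000 → 0.0000 [wait]  ⇒ S*(4)=68.0811
t_3: node(3,0) S=80.1012 payoff=28.8988 vs cont=28.0920 → 28.8988 [stop]  node(3,1) S=110.8829 payoff=0.0000 vs cont=7.6013 → 7.6013 [wait]  node(3,2) S=153.4935 payoff=0.0000 vs cont=0.0000 → 0.0000 [wait]  node(3,3) S=212.4788 payoff=0.0000 vs cont=0.0000 → 0.0000 [wait]  ⇒ S*(3)=80.1012
t_2: node(2,0) S=94.2436 payoff=14.7564 vs cont=18.4657 → 18.4657 [wait]  node(2,1) S=130.4600 payoff=0.0000 vs cont=3.8985 → 3.8985 [wait]  node(2,2) S=180.5938 payoff=0.0000 vs cont=0.0000 → 0.0000 [wait]  ⇒ S*(2)=-
t_1: node(1,0) S=110.8829 payoff=0.0000 vs cont=11.3396 → 11.3396 [wait]  node(1,1) S=153.4935 payoff=0.0000 vs cont=1.9994 → 1.9994 [wait]  ⇒ S*(1)=-
t_0: node(0,0) S=130.4600 payoff=0.0000 vs cont=6.7743 → 6.7743 [wait]  ⇒ S*(0)=-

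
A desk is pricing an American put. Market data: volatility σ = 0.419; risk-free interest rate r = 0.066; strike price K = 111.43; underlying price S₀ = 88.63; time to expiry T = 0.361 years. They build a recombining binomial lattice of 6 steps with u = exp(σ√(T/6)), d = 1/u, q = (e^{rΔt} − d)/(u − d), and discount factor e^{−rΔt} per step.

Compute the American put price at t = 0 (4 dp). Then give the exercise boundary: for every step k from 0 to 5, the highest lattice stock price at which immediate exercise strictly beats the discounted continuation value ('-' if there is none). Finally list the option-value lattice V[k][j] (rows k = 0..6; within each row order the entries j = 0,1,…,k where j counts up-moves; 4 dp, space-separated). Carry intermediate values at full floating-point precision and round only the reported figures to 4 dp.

Δt=0.06017, u=1.10824, d=0.90233, q=0.49365, disc=e^(-rΔt)=0.99604
k=6 terminal: V=max(K-S,0) → 63.5923 52.6756 39.2677 22.8000 2.5744 0.0000 0.0000
k=5: j=0 S=53.0158 intr=58.4142 cont=57.9726 V=58.4142[EX]; j=1 S=65.1142 intr=46.3158 cont=45.8742 V=46.3158[EX]; j=2 S=79.9734 intr=31.4566 cont=31.0150 V=31.4566[EX]; j=3 S=98.2236 intr=13.2064 cont=12.7648 V=13.2064[EX]; j=4 S=120.6385 intr=0.0000 cont=1.2984 V=1.2984[hold]; j=5 S=148.1686 intr=0.0000 cont=0.0000 V=0.0000[hold]  S*(5)=98.2236
k=4: j=0 S=58.7544 intr=52.6756 cont=52.2340 V=52.6756[EX]; j=1 S=72.1623 intr=39.2677 cont=38.8261 V=39.2677[EX]; j=2 S=88.6300 intr=22.8000 cont=22.3584 V=22.8000[EX]; j=3 S=108.8556 intr=2.5744 cont=7.2989 V=7.2989[hold]; j=4 S=133.6968 intr=0.0000 cont=0.6548 V=0.6548[hold]  S*(4)=88.6300
k=3: j=0 S=65.1142 intr=46.3158 cont=45.8742 V=46.3158[EX]; j=1 S=79.9734 intr=31.4566 cont=31.0150 V=31.4566[EX]; j=2 S=98.2236 intr=13.2064 cont=15.0878 V=15.0878[hold]; j=3 S=120.6385 intr=0.0000 cont=4.0031 V=4.0031[hold]  S*(3)=79.9734
k=2: j=0 S=72.1623 intr=39.2677 cont=38.8261 V=39.2677[EX]; j=1 S=88.6300 intr=22.8000 cont=23.2835 V=23.2835[hold]; j=2 S=108.8556 intr=2.5744 cont=9.5777 V=9.5777[hold]  S*(2)=72.1623
k=1: j=0 S=79.9734 intr=31.4566 cont=31.2527 V=31.4566[EX]; j=1 S=98.2236 intr=13.2064 cont=16.4522 V=16.4522[hold]  S*(1)=79.9734
k=0: j=0 S=88.6300 intr=22.8000 cont=23.9543 V=23.9543[hold]  S*(0)=-

price = 23.9543
boundary = - 79.9734 72.1623 79.9734 88.6300 98.2236
tree:
23.9543
31.4566 16.4522
39.2677 23.2835 9.5777
46.3158 31.4566 15.0878 4.0031
52.6756 39.2677 22.8000 7.2989 0.6548
58.4142 46.3158 31.4566 13.2064 1.2984 0.0000
63.5923 52.6756 39.2677 22.8000 2.5744 0.0000 0.0000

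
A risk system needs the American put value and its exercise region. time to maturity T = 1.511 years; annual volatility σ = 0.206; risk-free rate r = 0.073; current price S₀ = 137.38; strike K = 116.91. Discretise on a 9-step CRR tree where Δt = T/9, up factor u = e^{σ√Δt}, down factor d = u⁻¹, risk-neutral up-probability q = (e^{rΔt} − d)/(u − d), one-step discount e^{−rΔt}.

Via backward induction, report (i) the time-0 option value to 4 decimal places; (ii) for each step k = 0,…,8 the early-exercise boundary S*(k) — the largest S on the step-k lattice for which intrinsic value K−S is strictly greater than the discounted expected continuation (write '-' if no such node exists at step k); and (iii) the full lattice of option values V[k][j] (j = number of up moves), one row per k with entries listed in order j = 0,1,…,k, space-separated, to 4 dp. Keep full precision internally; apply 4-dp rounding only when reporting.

price = 2.6179
boundary = - - - - 98.0152 90.0816 98.0152 90.0816 98.0152
tree:
2.6179
4.4760 1.1677
7.4615 2.1517 0.3948
12.0779 3.8796 0.7967 0.0772
18.8948 6.8124 1.5848 0.1744 0.0000
26.8284 11.5779 3.0949 0.3941 0.0000 0.0000
34.1198 18.8948 5.8951 0.8902 0.0000 0.0000 0.0000
40.8211 26.8284 10.8407 2.0110 0.0000 0.0000 0.0000 0.0000
46.9800 34.1198 18.8948 4.5429 0.0000 0.0000 0.0000 0.0000 0.0000
52.6403 40.8211 26.8284 10.2624 0.0000 0.0000 0.0000 0.0000 0.0000 0.0000

Δt=0.16789  u=1.08807  d=0.91906  q=0.55187  discount=0.98782
step 9 (expiry): payoffs max(K−S,0) = 52.6403 40.8211 26.8284 10.2624 0.0000 0.0000 0.0000 0.0000 0.0000 0.0000
step 8: (k=8,j=0): S=69.9300, (K−S)⁺=46.9800, hold=45.5559 ⇒ V=46.9800 exercise | (k=8,j=1): S=82.7902, (K−S)⁺=34.1198, hold=32.6958 ⇒ V=34.1198 exercise | (k=8,j=2): S=98.0152, (K−S)⁺=18.8948, hold=17.4707 ⇒ V=18.8948 exercise | (k=8,j=3): S=116.0402, (K−S)⁺=0.8698, hold=4.5429 ⇒ V=4.5429 continue | (k=8,j=4): S=137.3800, (K−S)⁺=0.0000, hold=0.0000 ⇒ V=0.0000 continue | (k=8,j=5): S=162.6442, (K−S)⁺=0.0000, hold=0.0000 ⇒ V=0.0000 continue | (k=8,j=6): S=192.5544, (K−S)⁺=0.0000, hold=0.0000 ⇒ V=0.0000 continue | (k=8,j=7): S=227.9651, (K−S)⁺=0.0000, hold=0.0000 ⇒ V=0.0000 continue | (k=8,j=8): S=269.8878, (K−S)⁺=0.0000, hold=0.0000 ⇒ V=0.0000 continue  boundary S*=98.0152
step 7: (k=7,j=0): S=76.0889, (K−S)⁺=40.8211, hold=39.3970 ⇒ V=40.8211 exercise | (k=7,j=1): S=90.0816, (K−S)⁺=26.8284, hold=25.4043 ⇒ V=26.8284 exercise | (k=7,j=2): S=106.6476, (K−S)⁺=10.2624, hold=10.8407 ⇒ V=10.8407 continue | (k=7,j=3): S=126.2601, (K−S)⁺=0.0000, hold=2.0110 ⇒ V=2.0110 continue | (k=7,j=4): S=149.4793, (K−S)⁺=0.0000, hold=0.0000 ⇒ V=0.0000 continue | (k=7,j=5): S=176.9685, (K−S)⁺=0.0000, hold=0.0000 ⇒ V=0.0000 continue | (k=7,j=6): S=209.5129, (K−S)⁺=0.0000, hold=0.0000 ⇒ V=0.0000 continue | (k=7,j=7): S=248.0423, (K−S)⁺=0.0000, hold=0.0000 ⇒ V=0.0000 continue  boundary S*=90.0816
step 6: (k=6,j=0): S=82.7902, (K−S)⁺=34.1198, hold=32.6958 ⇒ V=34.1198 exercise | (k=6,j=1): S=98.0152, (K−S)⁺=18.8948, hold=17.7859 ⇒ V=18.8948 exercise | (k=6,j=2): S=116.0402, (K−S)⁺=0.8698, hold=5.8951 ⇒ V=5.8951 continue | (k=6,j=3): S=137.3800, (K−S)⁺=0.0000, hold=0.8902 ⇒ V=0.8902 continue | (k=6,j=4): S=162.6442, (K−S)⁺=0.0000, hold=0.0000 ⇒ V=0.0000 continue | (k=6,j=5): S=192.5544, (K−S)⁺=0.0000, hold=0.0000 ⇒ V=0.0000 continue | (k=6,j=6): S=227.9651, (K−S)⁺=0.0000, hold=0.0000 ⇒ V=0.0000 continue  boundary S*=98.0152
step 5: (k=5,j=0): S=90.0816, (K−S)⁺=26.8284, hold=25.4043 ⇒ V=26.8284 exercise | (k=5,j=1): S=106.6476, (K−S)⁺=10.2624, hold=11.5779 ⇒ V=11.5779 continue | (k=5,j=2): S=126.2601, (K−S)⁺=0.0000, hold=3.0949 ⇒ V=3.0949 continue | (k=5,j=3): S=149.4793, (K−S)⁺=0.0000, hold=0.3941 ⇒ V=0.3941 continue | (k=5,j=4): S=176.9685, (K−S)⁺=0.0000, hold=0.0000 ⇒ V=0.0000 continue | (k=5,j=5): S=209.5129, (K−S)⁺=0.0000, hold=0.0000 ⇒ V=0.0000 continue  boundary S*=90.0816
step 4: (k=4,j=0): S=98.0152, (K−S)⁺=18.8948, hold=18.1878 ⇒ V=18.8948 exercise | (k=4,j=1): S=116.0402, (K−S)⁺=0.8698, hold=6.8124 ⇒ V=6.8124 continue | (k=4,j=2): S=137.3800, (K−S)⁺=0.0000, hold=1.5848 ⇒ V=1.5848 continue | (k=4,j=3): S=162.6442, (K−S)⁺=0.0000, hold=0.1744 ⇒ V=0.1744 continue | (k=4,j=4): S=192.5544, (K−S)⁺=0.0000, hold=0.0000 ⇒ V=0.0000 continue  boundary S*=98.0152
step 3: (k=3,j=0): S=106.6476, (K−S)⁺=10.2624, hold=12.0779 ⇒ V=12.0779 continue | (k=3,j=1): S=126.2601, (K−S)⁺=0.0000, hold=3.8796 ⇒ V=3.8796 continue | (k=3,j=2): S=149.4793, (K−S)⁺=0.0000, hold=0.7967 ⇒ V=0.7967 continue | (k=3,j=3): S=176.9685, (K−S)⁺=0.0000, hold=0.0772 ⇒ V=0.0772 continue  boundary S*=-
step 2: (k=2,j=0): S=116.0402, (K−S)⁺=0.8698, hold=7.4615 ⇒ V=7.4615 continue | (k=2,j=1): S=137.3800, (K−S)⁺=0.0000, hold=2.1517 ⇒ V=2.1517 continue | (k=2,j=2): S=162.6442, (K−S)⁺=0.0000, hold=0.3948 ⇒ V=0.3948 continue  boundary S*=-
step 1: (k=1,j=0): S=126.2601, (K−S)⁺=0.0000, hold=4.4760 ⇒ V=4.4760 continue | (k=1,j=1): S=149.4793, (K−S)⁺=0.0000, hold=1.1677 ⇒ V=1.1677 continue  boundary S*=-
step 0: (k=0,j=0): S=137.3800, (K−S)⁺=0.0000, hold=2.6179 ⇒ V=2.6179 continue  boundary S*=-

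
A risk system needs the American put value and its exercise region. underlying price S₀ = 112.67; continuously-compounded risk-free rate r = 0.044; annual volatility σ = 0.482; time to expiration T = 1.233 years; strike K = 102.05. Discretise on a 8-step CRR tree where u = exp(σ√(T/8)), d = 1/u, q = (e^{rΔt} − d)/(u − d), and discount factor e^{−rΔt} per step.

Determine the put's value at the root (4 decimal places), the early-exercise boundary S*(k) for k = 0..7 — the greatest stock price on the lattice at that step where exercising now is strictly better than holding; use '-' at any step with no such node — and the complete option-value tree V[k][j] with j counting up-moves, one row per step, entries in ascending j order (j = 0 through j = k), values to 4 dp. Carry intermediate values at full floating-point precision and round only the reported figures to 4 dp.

price = 15.6268
boundary = - - - - 52.8551 63.8656 52.8551 63.8656
tree:
15.6268
21.8619 8.8416
29.6882 13.3775 3.8689
38.9598 19.6918 6.4707 0.9991
49.1949 28.0141 10.6183 1.9005 0.0000
58.3072 38.1844 16.9830 3.6150 0.0000 0.0000
65.8485 49.1949 26.1893 6.8763 0.0000 0.0000 0.0000
72.0897 58.3072 38.1844 13.0799 0.0000 0.0000 0.0000 0.0000
77.2549 65.8485 49.1949 24.8802 0.0000 0.0000 0.0000 0.0000 0.0000

Δt=0.15413, u=1.20832, d=0.82760, q=0.47071, disc=e^(-rΔt)=0.99324
k=8 terminal: V=max(K-S,0) → 77.2549 65.8485 49.1949 24.8802 0.0000 0.0000 0.0000 0.0000 0.0000
k=7: j=0 S=29.9603 intr=72.0897 cont=71.4000 V=72.0897[EX]; j=1 S=43.7428 intr=58.3072 cont=57.6175 V=58.3072[EX]; j=2 S=63.8656 intr=38.1844 cont=37.4946 V=38.1844[EX]; j=3 S=93.2455 intr=8.8045 cont=13.0799 V=13.0799[hold]; j=4 S=136.1409 intr=0.0000 cont=0.0000 V=0.0000[hold]; j=5 S=198.7693 intr=0.0000 cont=0.0000 V=0.0000[hold]; j=6 S=290.2084 intr=0.0000 cont=0.0000 V=0.0000[hold]; j=7 S=423.7119 intr=0.0000 cont=0.0000 V=0.0000[hold]  S*(7)=63.8656
k=6: j=0 S=36.2015 intr=65.8485 cont=65.1588 V=65.8485[EX]; j=1 S=52.8551 intr=49.1949 cont=48.5052 V=49.1949[EX]; j=2 S=77.1698 intr=24.8802 cont=26.1893 V=26.1893[hold]; j=3 S=112.6700 intr=0.0000 cont=6.8763 V=6.8763[hold]; j=4 S=164.5012 intr=0.0000 cont=0.0000 V=0.0000[hold]; j=5 S=240.1760 intr=0.0000 cont=0.0000 V=0.0000[hold]; j=6 S=350.6633 intr=0.0000 cont=0.0000 V=0.0000[hold]  S*(6)=52.8551
k=5: j=0 S=43.7428 intr=58.3072 cont=57.6175 V=58.3072[EX]; j=1 S=63.8656 intr=38.1844 cont=38.1067 V=38.1844[EX]; j=2 S=93.2455 intr=8.8045 cont=16.9830 V=16.9830[hold]; j=3 S=136.1409 intr=0.0000 cont=3.6150 V=3.6150[hold]; j=4 S=198.7693 intr=0.0000 cont=0.0000 V=0.0000[hold]; j=5 S=290.2084 intr=0.0000 cont=0.0000 V=0.0000[hold]  S*(5)=63.8656
k=4: j=0 S=52.8551 intr=49.1949 cont=48.5052 V=49.1949[EX]; j=1 S=77.1698 intr=24.8802 cont=28.0141 V=28.0141[hold]; j=2 S=112.6700 intr=0.0000 cont=10.6183 V=10.6183[hold]; j=3 S=164.5012 intr=0.0000 cont=1.9005 V=1.9005[hold]; j=4 S=240.1760 intr=0.0000 cont=0.0000 V=0.0000[hold]  S*(4)=52.8551
k=3: j=0 S=63.8656 intr=38.1844 cont=38.9598 V=38.9598[hold]; j=1 S=93.2455 intr=8.8045 cont=19.6918 V=19.6918[hold]; j=2 S=136.1409 intr=0.0000 cont=6.4707 V=6.4707[hold]; j=3 S=198.7693 intr=0.0000 cont=0.9991 V=0.9991[hold]  S*(3)=-
k=2: j=0 S=77.1698 intr=24.8802 cont=29.6882 V=29.6882[hold]; j=1 S=112.6700 intr=0.0000 cont=13.3775 V=13.3775[hold]; j=2 S=164.5012 intr=0.0000 cont=3.8689 V=3.8689[hold]  S*(2)=-
k=1: j=0 S=93.2455 intr=8.8045 cont=21.8619 V=21.8619[hold]; j=1 S=136.1409 intr=0.0000 cont=8.8416 V=8.8416[hold]  S*(1)=-
k=0: j=0 S=112.6700 intr=0.0000 cont=15.6268 V=15.6268[hold]  S*(0)=-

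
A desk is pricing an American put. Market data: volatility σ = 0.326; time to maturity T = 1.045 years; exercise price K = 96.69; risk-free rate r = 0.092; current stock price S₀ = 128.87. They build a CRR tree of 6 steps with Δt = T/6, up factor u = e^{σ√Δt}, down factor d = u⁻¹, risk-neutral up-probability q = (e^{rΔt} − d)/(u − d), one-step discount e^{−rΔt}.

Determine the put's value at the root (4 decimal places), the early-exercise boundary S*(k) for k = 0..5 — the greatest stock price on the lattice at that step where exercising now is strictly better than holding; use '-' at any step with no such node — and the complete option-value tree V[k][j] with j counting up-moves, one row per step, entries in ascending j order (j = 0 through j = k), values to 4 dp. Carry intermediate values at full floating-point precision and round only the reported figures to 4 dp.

params: Δt=0.17417 u=1.14574 d=0.87280 q=0.52522 e^(-rΔt)=0.98410
t_6 payoffs: 39.7213 21.9061 0.0000 0.0000 0.0000 0.0000 0.0000
t_5: node(5,0) S=65.2713 payoff=31.4187 vs cont=29.8818 → 31.4187 [stop]  node(5,1) S=85.6828 payoff=11.0072 vs cont=10.2353 → 11.0072 [stop]  node(5,2) S=112.4776 payoff=0.0000 vs cont=0.0000 → 0.0000 [wait]  node(5,3) S=147.6515 payoff=0.0000 vs cont=0.0000 → 0.0000 [wait]  node(5,4) S=193.8250 payoff=0.0000 vs cont=0.0000 → 0.0000 [wait]  node(5,5) S=254.4379 payoff=0.0000 vs cont=0.0000 → 0.0000 [wait]  ⇒ S*(5)=85.6828
t_4: node(4,0) S=74.7839 payoff=21.9061 vs cont=20.3692 → 21.9061 [stop]  node(4,1) S=98.1702 payoff=0.0000 vs cont=5.1429 → 5.1429 [wait]  node(4,2) S=128.8700 payoff=0.0000 vs cont=0.0000 → 0.0000 [wait]  node(4,3) S=169.1702 payoff=0.0000 vs cont=0.0000 → 0.0000 [wait]  node(4,4) S=222.0730 payoff=0.0000 vs cont=0.0000 → 0.0000 [wait]  ⇒ S*(4)=74.7839
t_3: node(3,0) S=85.6828 payoff=11.0072 vs cont=12.8935 → 12.8935 [wait]  node(3,1) S=112.4776 payoff=0.0000 vs cont=2.4029 → 2.4029 [wait]  node(3,2) S=147.6515 payoff=0.0000 vs cont=0.0000 → 0.0000 [wait]  node(3,3) S=193.8250 payoff=0.0000 vs cont=0.0000 → 0.0000 [wait]  ⇒ S*(3)=-
t_2: node(2,0) S=98.1702 payoff=0.0000 vs cont=7.2663 → 7.2663 [wait]  node(2,1) S=128.8700 payoff=0.0000 vs cont=1.1227 → 1.1227 [wait]  node(2,2) S=169.1702 payoff=0.0000 vs cont=0.0000 → 0.0000 [wait]  ⇒ S*(2)=-
t_1: node(1,0) S=112.4776 payoff=0.0000 vs cont=3.9754 → 3.9754 [wait]  node(1,1) S=147.6515 payoff=0.0000 vs cont=0.5246 → 0.5246 [wait]  ⇒ S*(1)=-
t_0: node(0,0) S=128.8700 payoff=0.0000 vs cont=2.1286 → 2.1286 [wait]  ⇒ S*(0)=-

price = 2.1286
boundary = - - - - 74.7839 85.6828
tree:
2.1286
3.9754 0.5246
7.2663 1.1227 0.0000
12.8935 2.4029 0.0000 0.0000
21.9061 5.1429 0.0000 0.0000 0.0000
31.4187 11.0072 0.0000 0.0000 0.0000 0.0000
39.7213 21.9061 0.0000 0.0000 0.0000 0.0000 0.0000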